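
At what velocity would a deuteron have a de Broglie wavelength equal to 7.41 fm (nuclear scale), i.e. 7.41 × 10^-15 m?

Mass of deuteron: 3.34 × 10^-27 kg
2.68 × 10^7 m/s

From λ = h/(mv), solve for v:

v = h/(mλ)
v = (6.626 × 10^-34 J·s) / (3.34 × 10^-27 kg × 7.41 × 10^-15 m)
v = 2.68 × 10^7 m/s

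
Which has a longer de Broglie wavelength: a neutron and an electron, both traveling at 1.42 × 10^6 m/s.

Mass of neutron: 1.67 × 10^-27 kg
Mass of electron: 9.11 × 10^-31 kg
The electron has the longer wavelength.

Using λ = h/(mv), since both particles have the same velocity, the wavelength depends only on mass.

For neutron: λ₁ = h/(m₁v) = 2.79 × 10^-13 m
For electron: λ₂ = h/(m₂v) = 5.12 × 10^-10 m

Since λ ∝ 1/m at constant velocity, the lighter particle has the longer wavelength.

The electron has the longer de Broglie wavelength.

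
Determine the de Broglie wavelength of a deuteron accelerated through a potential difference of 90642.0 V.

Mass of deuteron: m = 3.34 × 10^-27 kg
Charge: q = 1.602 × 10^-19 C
6.73 × 10^-14 m

When a particle is accelerated through voltage V, it gains kinetic energy KE = qV.

The de Broglie wavelength is then λ = h/√(2mqV):

λ = h/√(2mqV)
λ = (6.626 × 10^-34 J·s) / √(2 × 3.34 × 10^-27 kg × 1.602 × 10^-19 C × 90642.0 V)
λ = 6.73 × 10^-14 m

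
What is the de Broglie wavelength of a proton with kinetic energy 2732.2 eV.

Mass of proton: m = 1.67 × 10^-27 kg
5.48 × 10^-13 m

Using λ = h/√(2mKE):

First convert KE to Joules: KE = 2732.2 eV = 4.377 × 10^-16 J

λ = h/√(2mKE)
λ = (6.626 × 10^-34 J·s) / √(2 × 1.67 × 10^-27 kg × 4.377 × 10^-16 J)
λ = 5.48 × 10^-13 m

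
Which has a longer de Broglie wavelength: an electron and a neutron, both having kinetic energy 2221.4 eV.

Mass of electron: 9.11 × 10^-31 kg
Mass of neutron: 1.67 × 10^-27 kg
The electron has the longer wavelength.

Using λ = h/√(2mKE):

For electron: λ₁ = h/√(2m₁KE) = 2.60 × 10^-11 m
For neutron: λ₂ = h/√(2m₂KE) = 6.08 × 10^-13 m

Since λ ∝ 1/√m at constant kinetic energy, the lighter particle has the longer wavelength.

The electron has the longer de Broglie wavelength.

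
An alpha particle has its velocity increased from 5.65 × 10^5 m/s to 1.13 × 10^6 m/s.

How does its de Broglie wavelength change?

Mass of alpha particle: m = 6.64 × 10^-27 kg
The wavelength decreases by a factor of 2.

Using λ = h/(mv):

Initial wavelength: λ₁ = h/(mv₁) = 1.77 × 10^-13 m
Final wavelength: λ₂ = h/(mv₂) = 8.83 × 10^-14 m

Since λ ∝ 1/v, when velocity increases by a factor of 2, the wavelength decreases by a factor of 2.

λ₂/λ₁ = v₁/v₂ = 1/2

The wavelength decreases by a factor of 2.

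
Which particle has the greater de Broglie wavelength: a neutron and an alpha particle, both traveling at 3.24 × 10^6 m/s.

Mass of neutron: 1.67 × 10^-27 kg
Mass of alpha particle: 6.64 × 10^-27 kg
The neutron has the longer wavelength.

Using λ = h/(mv), since both particles have the same velocity, the wavelength depends only on mass.

For neutron: λ₁ = h/(m₁v) = 1.22 × 10^-13 m
For alpha particle: λ₂ = h/(m₂v) = 3.08 × 10^-14 m

Since λ ∝ 1/m at constant velocity, the lighter particle has the longer wavelength.

The neutron has the longer de Broglie wavelength.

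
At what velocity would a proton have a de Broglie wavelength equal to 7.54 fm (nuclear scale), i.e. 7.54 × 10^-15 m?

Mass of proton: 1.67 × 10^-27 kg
5.26 × 10^7 m/s

From λ = h/(mv), solve for v:

v = h/(mλ)
v = (6.626 × 10^-34 J·s) / (1.67 × 10^-27 kg × 7.54 × 10^-15 m)
v = 5.26 × 10^7 m/s

Note: This velocity is 17.6% of the speed of light, so relativistic corrections would be needed for a more accurate calculation.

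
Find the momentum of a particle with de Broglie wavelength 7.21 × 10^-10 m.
9.19 × 10^-25 kg·m/s

From the de Broglie relation λ = h/p, we solve for p:

p = h/λ
p = (6.626 × 10^-34 J·s) / (7.21 × 10^-10 m)
p = 9.19 × 10^-25 kg·m/s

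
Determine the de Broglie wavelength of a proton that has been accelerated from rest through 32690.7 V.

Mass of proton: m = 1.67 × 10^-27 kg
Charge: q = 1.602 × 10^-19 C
1.58 × 10^-13 m

When a particle is accelerated through voltage V, it gains kinetic energy KE = qV.

The de Broglie wavelength is then λ = h/√(2mqV):

λ = h/√(2mqV)
λ = (6.626 × 10^-34 J·s) / √(2 × 1.67 × 10^-27 kg × 1.602 × 10^-19 C × 32690.7 V)
λ = 1.58 × 10^-13 m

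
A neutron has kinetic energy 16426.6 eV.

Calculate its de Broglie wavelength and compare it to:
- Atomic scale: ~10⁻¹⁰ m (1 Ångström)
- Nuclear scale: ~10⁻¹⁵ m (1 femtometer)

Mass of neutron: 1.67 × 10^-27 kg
λ = 2.23 × 10^-13 m, which is between nuclear and atomic scales.

Using λ = h/√(2mKE):

KE = 16426.6 eV = 2.632 × 10^-15 J

λ = h/√(2mKE)
λ = (6.626 × 10^-34 J·s) / √(2 × 1.67 × 10^-27 kg × 2.632 × 10^-15 J)
λ = 2.23 × 10^-13 m

Comparison:
- Atomic scale (10⁻¹⁰ m): λ is 0.0022× this size
- Nuclear scale (10⁻¹⁵ m): λ is 2.2e+02× this size

The wavelength is between nuclear and atomic scales.

This wavelength is appropriate for probing atomic structure but too large for nuclear physics experiments.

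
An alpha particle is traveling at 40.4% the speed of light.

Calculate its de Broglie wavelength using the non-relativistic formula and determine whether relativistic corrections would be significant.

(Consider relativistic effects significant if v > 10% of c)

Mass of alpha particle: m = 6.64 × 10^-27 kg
Yes, relativistic corrections are needed.

Using the non-relativistic de Broglie formula λ = h/(mv):

v = 40.4% × c = 1.211 × 10^8 m/s

λ = h/(mv)
λ = (6.626 × 10^-34 J·s) / (6.64 × 10^-27 kg × 1.211 × 10^8 m/s)
λ = 8.24 × 10^-16 m

Since v = 40.4% of c > 10% of c, relativistic corrections ARE significant and the actual wavelength would differ from this non-relativistic estimate.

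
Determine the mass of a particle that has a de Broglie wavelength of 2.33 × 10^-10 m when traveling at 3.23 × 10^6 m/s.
8.80 × 10^-31 kg

From the de Broglie relation λ = h/(mv), we solve for m:

m = h/(λv)
m = (6.626 × 10^-34 J·s) / (2.33 × 10^-10 m × 3.23 × 10^6 m/s)
m = 8.80 × 10^-31 kg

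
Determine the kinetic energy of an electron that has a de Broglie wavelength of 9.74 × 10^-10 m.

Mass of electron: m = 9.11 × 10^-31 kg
2.54 × 10^-19 J (or 1.59 eV)

From λ = h/√(2mKE), we solve for KE:

λ² = h²/(2mKE)
KE = h²/(2mλ²)
KE = (6.626 × 10^-34 J·s)² / (2 × 9.11 × 10^-31 kg × (9.74 × 10^-10 m)²)
KE = 2.54 × 10^-19 J
KE = 1.59 eV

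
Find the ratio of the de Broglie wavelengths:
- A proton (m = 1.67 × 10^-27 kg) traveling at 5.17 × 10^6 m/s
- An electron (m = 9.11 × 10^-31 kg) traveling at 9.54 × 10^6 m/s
λ₁/λ₂ = 1.01 × 10^-3

Using λ = h/(mv):

λ₁ = h/(m₁v₁) = 7.67 × 10^-14 m
λ₂ = h/(m₂v₂) = 7.62 × 10^-11 m

Ratio λ₁/λ₂ = (m₂v₂)/(m₁v₁)
         = (9.11 × 10^-31 kg × 9.54 × 10^6 m/s) / (1.67 × 10^-27 kg × 5.17 × 10^6 m/s)
         = 1.01 × 10^-3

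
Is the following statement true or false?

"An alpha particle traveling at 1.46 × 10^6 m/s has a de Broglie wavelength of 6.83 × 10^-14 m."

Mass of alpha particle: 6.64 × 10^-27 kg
True

The claim is correct.

Using λ = h/(mv):
λ = (6.626 × 10^-34 J·s) / (6.64 × 10^-27 kg × 1.46 × 10^6 m/s)
λ = 6.83 × 10^-14 m

This matches the claimed value.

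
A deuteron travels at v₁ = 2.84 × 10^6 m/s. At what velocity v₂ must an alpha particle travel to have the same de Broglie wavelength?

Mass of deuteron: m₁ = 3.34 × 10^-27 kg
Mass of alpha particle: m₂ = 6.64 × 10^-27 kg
v₂ = 1.43 × 10^6 m/s

For equal de Broglie wavelengths: λ₁ = λ₂

h/(m₁v₁) = h/(m₂v₂)
m₁v₁ = m₂v₂
v₂ = v₁ · (m₁/m₂)

v₂ = 2.84 × 10^6 m/s × (3.34 × 10^-27 kg / 6.64 × 10^-27 kg)
v₂ = 1.43 × 10^6 m/s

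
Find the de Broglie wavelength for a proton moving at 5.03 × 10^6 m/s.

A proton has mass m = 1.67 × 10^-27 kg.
7.89 × 10^-14 m

Using the de Broglie relation λ = h/(mv):

λ = h/(mv)
λ = (6.626 × 10^-34 J·s) / (1.67 × 10^-27 kg × 5.03 × 10^6 m/s)
λ = 7.89 × 10^-14 m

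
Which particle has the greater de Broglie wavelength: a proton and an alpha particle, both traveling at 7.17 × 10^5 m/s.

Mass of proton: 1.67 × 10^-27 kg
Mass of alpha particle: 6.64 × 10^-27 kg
The proton has the longer wavelength.

Using λ = h/(mv), since both particles have the same velocity, the wavelength depends only on mass.

For proton: λ₁ = h/(m₁v) = 5.53 × 10^-13 m
For alpha particle: λ₂ = h/(m₂v) = 1.39 × 10^-13 m

Since λ ∝ 1/m at constant velocity, the lighter particle has the longer wavelength.

The proton has the longer de Broglie wavelength.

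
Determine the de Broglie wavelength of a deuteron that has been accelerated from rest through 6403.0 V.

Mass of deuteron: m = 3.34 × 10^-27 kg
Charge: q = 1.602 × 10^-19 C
2.53 × 10^-13 m

When a particle is accelerated through voltage V, it gains kinetic energy KE = qV.

The de Broglie wavelength is then λ = h/√(2mqV):

λ = h/√(2mqV)
λ = (6.626 × 10^-34 J·s) / √(2 × 3.34 × 10^-27 kg × 1.602 × 10^-19 C × 6403.0 V)
λ = 2.53 × 10^-13 m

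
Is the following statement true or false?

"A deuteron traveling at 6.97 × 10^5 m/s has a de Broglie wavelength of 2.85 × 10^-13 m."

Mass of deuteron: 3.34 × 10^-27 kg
True

The claim is correct.

Using λ = h/(mv):
λ = (6.626 × 10^-34 J·s) / (3.34 × 10^-27 kg × 6.97 × 10^5 m/s)
λ = 2.85 × 10^-13 m

This matches the claimed value.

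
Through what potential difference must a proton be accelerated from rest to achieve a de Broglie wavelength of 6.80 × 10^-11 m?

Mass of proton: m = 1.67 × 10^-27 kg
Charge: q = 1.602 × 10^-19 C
1.77 × 10^-1 V

From λ = h/√(2mqV), we solve for V:

λ² = h²/(2mqV)
V = h²/(2mqλ²)
V = (6.626 × 10^-34 J·s)² / (2 × 1.67 × 10^-27 kg × 1.602 × 10^-19 C × (6.80 × 10^-11 m)²)
V = 1.77 × 10^-1 V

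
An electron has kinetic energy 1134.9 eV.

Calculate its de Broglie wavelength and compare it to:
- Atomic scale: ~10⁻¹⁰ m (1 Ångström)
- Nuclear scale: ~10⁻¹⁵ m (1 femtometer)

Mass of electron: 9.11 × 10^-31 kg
λ = 3.64 × 10^-11 m, which is between nuclear and atomic scales.

Using λ = h/√(2mKE):

KE = 1134.9 eV = 1.818 × 10^-16 J

λ = h/√(2mKE)
λ = (6.626 × 10^-34 J·s) / √(2 × 9.11 × 10^-31 kg × 1.818 × 10^-16 J)
λ = 3.64 × 10^-11 m

Comparison:
- Atomic scale (10⁻¹⁰ m): λ is 0.36× this size
- Nuclear scale (10⁻¹⁵ m): λ is 3.6e+04× this size

The wavelength is between nuclear and atomic scales.

This wavelength is appropriate for probing atomic structure but too large for nuclear physics experiments.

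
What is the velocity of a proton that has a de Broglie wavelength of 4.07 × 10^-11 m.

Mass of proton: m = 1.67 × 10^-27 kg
9.75 × 10^3 m/s

From the de Broglie relation λ = h/(mv), we solve for v:

v = h/(mλ)
v = (6.626 × 10^-34 J·s) / (1.67 × 10^-27 kg × 4.07 × 10^-11 m)
v = 9.75 × 10^3 m/s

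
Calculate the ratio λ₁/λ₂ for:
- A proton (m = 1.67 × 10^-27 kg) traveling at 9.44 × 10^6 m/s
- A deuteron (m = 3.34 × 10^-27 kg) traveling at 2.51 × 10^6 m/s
λ₁/λ₂ = 0.532

Using λ = h/(mv):

λ₁ = h/(m₁v₁) = 4.20 × 10^-14 m
λ₂ = h/(m₂v₂) = 7.90 × 10^-14 m

Ratio λ₁/λ₂ = (m₂v₂)/(m₁v₁)
         = (3.34 × 10^-27 kg × 2.51 × 10^6 m/s) / (1.67 × 10^-27 kg × 9.44 × 10^6 m/s)
         = 0.532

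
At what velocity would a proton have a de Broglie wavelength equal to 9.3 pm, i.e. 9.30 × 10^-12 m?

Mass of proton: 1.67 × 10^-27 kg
4.27 × 10^4 m/s

From λ = h/(mv), solve for v:

v = h/(mλ)
v = (6.626 × 10^-34 J·s) / (1.67 × 10^-27 kg × 9.30 × 10^-12 m)
v = 4.27 × 10^4 m/s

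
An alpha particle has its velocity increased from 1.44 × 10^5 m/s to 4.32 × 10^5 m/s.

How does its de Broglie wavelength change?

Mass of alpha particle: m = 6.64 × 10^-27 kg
The wavelength decreases by a factor of 3.

Using λ = h/(mv):

Initial wavelength: λ₁ = h/(mv₁) = 6.93 × 10^-13 m
Final wavelength: λ₂ = h/(mv₂) = 2.31 × 10^-13 m

Since λ ∝ 1/v, when velocity increases by a factor of 3, the wavelength decreases by a factor of 3.

λ₂/λ₁ = v₁/v₂ = 1/3

The wavelength decreases by a factor of 3.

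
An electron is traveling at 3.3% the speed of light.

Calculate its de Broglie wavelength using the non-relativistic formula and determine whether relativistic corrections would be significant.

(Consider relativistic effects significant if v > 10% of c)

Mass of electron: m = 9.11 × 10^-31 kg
No, relativistic corrections are not needed.

Using the non-relativistic de Broglie formula λ = h/(mv):

v = 3.3% × c = 9.893 × 10^6 m/s

λ = h/(mv)
λ = (6.626 × 10^-34 J·s) / (9.11 × 10^-31 kg × 9.893 × 10^6 m/s)
λ = 7.35 × 10^-11 m

Since v = 3.3% of c < 10% of c, relativistic corrections are NOT significant and this non-relativistic result is a good approximation.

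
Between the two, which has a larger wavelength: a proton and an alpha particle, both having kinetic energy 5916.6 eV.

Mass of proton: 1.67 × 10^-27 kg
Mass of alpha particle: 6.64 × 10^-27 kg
The proton has the longer wavelength.

Using λ = h/√(2mKE):

For proton: λ₁ = h/√(2m₁KE) = 3.72 × 10^-13 m
For alpha particle: λ₂ = h/√(2m₂KE) = 1.87 × 10^-13 m

Since λ ∝ 1/√m at constant kinetic energy, the lighter particle has the longer wavelength.

The proton has the longer de Broglie wavelength.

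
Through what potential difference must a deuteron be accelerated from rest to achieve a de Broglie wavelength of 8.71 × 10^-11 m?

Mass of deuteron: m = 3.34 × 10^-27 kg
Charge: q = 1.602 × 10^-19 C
5.41 × 10^-2 V

From λ = h/√(2mqV), we solve for V:

λ² = h²/(2mqV)
V = h²/(2mqλ²)
V = (6.626 × 10^-34 J·s)² / (2 × 3.34 × 10^-27 kg × 1.602 × 10^-19 C × (8.71 × 10^-11 m)²)
V = 5.41 × 10^-2 V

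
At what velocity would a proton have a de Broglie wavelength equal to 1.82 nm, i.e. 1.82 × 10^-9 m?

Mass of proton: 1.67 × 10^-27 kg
2.18 × 10^2 m/s

From λ = h/(mv), solve for v:

v = h/(mλ)
v = (6.626 × 10^-34 J·s) / (1.67 × 10^-27 kg × 1.82 × 10^-9 m)
v = 2.18 × 10^2 m/s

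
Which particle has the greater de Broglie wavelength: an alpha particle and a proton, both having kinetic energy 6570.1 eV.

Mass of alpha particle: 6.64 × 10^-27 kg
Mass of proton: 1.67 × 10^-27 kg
The proton has the longer wavelength.

Using λ = h/√(2mKE):

For alpha particle: λ₁ = h/√(2m₁KE) = 1.77 × 10^-13 m
For proton: λ₂ = h/√(2m₂KE) = 3.53 × 10^-13 m

Since λ ∝ 1/√m at constant kinetic energy, the lighter particle has the longer wavelength.

The proton has the longer de Broglie wavelength.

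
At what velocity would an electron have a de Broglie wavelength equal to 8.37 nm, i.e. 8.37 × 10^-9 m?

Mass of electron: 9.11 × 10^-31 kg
8.69 × 10^4 m/s

From λ = h/(mv), solve for v:

v = h/(mλ)
v = (6.626 × 10^-34 J·s) / (9.11 × 10^-31 kg × 8.37 × 10^-9 m)
v = 8.69 × 10^4 m/s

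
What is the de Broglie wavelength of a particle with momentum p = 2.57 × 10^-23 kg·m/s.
2.58 × 10^-11 m

Using the de Broglie relation λ = h/p:

λ = h/p
λ = (6.626 × 10^-34 J·s) / (2.57 × 10^-23 kg·m/s)
λ = 2.58 × 10^-11 m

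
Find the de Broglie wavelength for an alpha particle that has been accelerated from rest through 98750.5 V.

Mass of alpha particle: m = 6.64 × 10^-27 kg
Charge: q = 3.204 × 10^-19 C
3.23 × 10^-14 m

When a particle is accelerated through voltage V, it gains kinetic energy KE = qV.

The de Broglie wavelength is then λ = h/√(2mqV):

λ = h/√(2mqV)
λ = (6.626 × 10^-34 J·s) / √(2 × 6.64 × 10^-27 kg × 3.204 × 10^-19 C × 98750.5 V)
λ = 3.23 × 10^-14 m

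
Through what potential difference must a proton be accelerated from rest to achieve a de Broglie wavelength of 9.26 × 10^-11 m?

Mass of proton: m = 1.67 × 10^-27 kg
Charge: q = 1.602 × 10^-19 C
9.57 × 10^-2 V

From λ = h/√(2mqV), we solve for V:

λ² = h²/(2mqV)
V = h²/(2mqλ²)
V = (6.626 × 10^-34 J·s)² / (2 × 1.67 × 10^-27 kg × 1.602 × 10^-19 C × (9.26 × 10^-11 m)²)
V = 9.57 × 10^-2 V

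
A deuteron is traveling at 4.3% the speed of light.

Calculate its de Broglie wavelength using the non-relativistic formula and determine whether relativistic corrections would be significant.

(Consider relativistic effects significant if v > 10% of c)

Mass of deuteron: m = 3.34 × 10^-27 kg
No, relativistic corrections are not needed.

Using the non-relativistic de Broglie formula λ = h/(mv):

v = 4.3% × c = 1.289 × 10^7 m/s

λ = h/(mv)
λ = (6.626 × 10^-34 J·s) / (3.34 × 10^-27 kg × 1.289 × 10^7 m/s)
λ = 1.54 × 10^-14 m

Since v = 4.3% of c < 10% of c, relativistic corrections are NOT significant and this non-relativistic result is a good approximation.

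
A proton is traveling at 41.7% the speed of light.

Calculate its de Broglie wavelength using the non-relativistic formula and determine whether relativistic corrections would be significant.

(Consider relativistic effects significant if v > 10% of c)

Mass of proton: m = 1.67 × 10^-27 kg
Yes, relativistic corrections are needed.

Using the non-relativistic de Broglie formula λ = h/(mv):

v = 41.7% × c = 1.250 × 10^8 m/s

λ = h/(mv)
λ = (6.626 × 10^-34 J·s) / (1.67 × 10^-27 kg × 1.250 × 10^8 m/s)
λ = 3.17 × 10^-15 m

Since v = 41.7% of c > 10% of c, relativistic corrections ARE significant and the actual wavelength would differ from this non-relativistic estimate.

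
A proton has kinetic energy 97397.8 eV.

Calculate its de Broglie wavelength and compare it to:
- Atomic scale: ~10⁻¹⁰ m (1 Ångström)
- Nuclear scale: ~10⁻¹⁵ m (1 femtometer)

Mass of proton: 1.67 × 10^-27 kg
λ = 9.18 × 10^-14 m, which is between nuclear and atomic scales.

Using λ = h/√(2mKE):

KE = 97397.8 eV = 1.560 × 10^-14 J

λ = h/√(2mKE)
λ = (6.626 × 10^-34 J·s) / √(2 × 1.67 × 10^-27 kg × 1.560 × 10^-14 J)
λ = 9.18 × 10^-14 m

Comparison:
- Atomic scale (10⁻¹⁰ m): λ is 0.00092× this size
- Nuclear scale (10⁻¹⁵ m): λ is 92× this size

The wavelength is between nuclear and atomic scales.

This wavelength is appropriate for probing atomic structure but too large for nuclear physics experiments.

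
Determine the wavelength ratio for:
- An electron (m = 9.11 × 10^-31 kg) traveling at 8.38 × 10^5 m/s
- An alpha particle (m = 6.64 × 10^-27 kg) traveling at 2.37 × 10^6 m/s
λ₁/λ₂ = 2.06 × 10^4

Using λ = h/(mv):

λ₁ = h/(m₁v₁) = 8.68 × 10^-10 m
λ₂ = h/(m₂v₂) = 4.21 × 10^-14 m

Ratio λ₁/λ₂ = (m₂v₂)/(m₁v₁)
         = (6.64 × 10^-27 kg × 2.37 × 10^6 m/s) / (9.11 × 10^-31 kg × 8.38 × 10^5 m/s)
         = 2.06 × 10^4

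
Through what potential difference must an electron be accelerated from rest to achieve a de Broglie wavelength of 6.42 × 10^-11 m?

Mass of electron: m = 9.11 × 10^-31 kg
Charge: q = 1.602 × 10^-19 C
365 V

From λ = h/√(2mqV), we solve for V:

λ² = h²/(2mqV)
V = h²/(2mqλ²)
V = (6.626 × 10^-34 J·s)² / (2 × 9.11 × 10^-31 kg × 1.602 × 10^-19 C × (6.42 × 10^-11 m)²)
V = 365 V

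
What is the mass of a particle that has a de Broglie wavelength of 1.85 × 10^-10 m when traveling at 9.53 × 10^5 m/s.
3.76 × 10^-30 kg

From the de Broglie relation λ = h/(mv), we solve for m:

m = h/(λv)
m = (6.626 × 10^-34 J·s) / (1.85 × 10^-10 m × 9.53 × 10^5 m/s)
m = 3.76 × 10^-30 kg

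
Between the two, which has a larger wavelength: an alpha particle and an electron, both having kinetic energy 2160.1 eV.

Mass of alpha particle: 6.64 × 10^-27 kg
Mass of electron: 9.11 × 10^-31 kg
The electron has the longer wavelength.

Using λ = h/√(2mKE):

For alpha particle: λ₁ = h/√(2m₁KE) = 3.09 × 10^-13 m
For electron: λ₂ = h/√(2m₂KE) = 2.64 × 10^-11 m

Since λ ∝ 1/√m at constant kinetic energy, the lighter particle has the longer wavelength.

The electron has the longer de Broglie wavelength.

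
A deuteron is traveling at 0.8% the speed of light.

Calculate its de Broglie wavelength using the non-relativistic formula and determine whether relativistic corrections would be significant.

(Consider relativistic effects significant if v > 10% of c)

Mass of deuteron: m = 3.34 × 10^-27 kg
No, relativistic corrections are not needed.

Using the non-relativistic de Broglie formula λ = h/(mv):

v = 0.8% × c = 2.398 × 10^6 m/s

λ = h/(mv)
λ = (6.626 × 10^-34 J·s) / (3.34 × 10^-27 kg × 2.398 × 10^6 m/s)
λ = 8.27 × 10^-14 m

Since v = 0.8% of c < 10% of c, relativistic corrections are NOT significant and this non-relativistic result is a good approximation.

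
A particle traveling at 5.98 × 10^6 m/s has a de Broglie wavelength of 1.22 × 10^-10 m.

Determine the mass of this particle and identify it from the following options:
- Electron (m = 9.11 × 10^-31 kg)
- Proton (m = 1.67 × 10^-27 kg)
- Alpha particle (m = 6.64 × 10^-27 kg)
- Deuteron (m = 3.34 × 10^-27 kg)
The particle is an electron.

From λ = h/(mv), solve for mass:

m = h/(λv)
m = (6.626 × 10^-34 J·s) / (1.22 × 10^-10 m × 5.98 × 10^6 m/s)
m = 9.08 × 10^-31 kg

Comparing with the listed masses, this is closest to an electron.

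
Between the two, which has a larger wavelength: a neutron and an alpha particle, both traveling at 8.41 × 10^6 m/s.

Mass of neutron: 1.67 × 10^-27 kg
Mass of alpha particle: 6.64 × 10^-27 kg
The neutron has the longer wavelength.

Using λ = h/(mv), since both particles have the same velocity, the wavelength depends only on mass.

For neutron: λ₁ = h/(m₁v) = 4.72 × 10^-14 m
For alpha particle: λ₂ = h/(m₂v) = 1.19 × 10^-14 m

Since λ ∝ 1/m at constant velocity, the lighter particle has the longer wavelength.

The neutron has the longer de Broglie wavelength.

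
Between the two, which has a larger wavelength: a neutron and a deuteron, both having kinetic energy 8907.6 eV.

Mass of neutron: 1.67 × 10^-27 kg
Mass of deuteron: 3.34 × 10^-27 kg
The neutron has the longer wavelength.

Using λ = h/√(2mKE):

For neutron: λ₁ = h/√(2m₁KE) = 3.03 × 10^-13 m
For deuteron: λ₂ = h/√(2m₂KE) = 2.15 × 10^-13 m

Since λ ∝ 1/√m at constant kinetic energy, the lighter particle has the longer wavelength.

The neutron has the longer de Broglie wavelength.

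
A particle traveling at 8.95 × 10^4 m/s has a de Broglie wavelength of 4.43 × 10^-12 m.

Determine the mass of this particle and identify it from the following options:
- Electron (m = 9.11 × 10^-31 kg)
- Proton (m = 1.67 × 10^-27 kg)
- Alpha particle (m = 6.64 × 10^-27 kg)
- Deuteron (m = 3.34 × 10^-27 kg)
The particle is a proton.

From λ = h/(mv), solve for mass:

m = h/(λv)
m = (6.626 × 10^-34 J·s) / (4.43 × 10^-12 m × 8.95 × 10^4 m/s)
m = 1.67 × 10^-27 kg

Comparing with the listed masses, this is closest to a proton.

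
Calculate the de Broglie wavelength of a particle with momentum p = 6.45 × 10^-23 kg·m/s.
1.03 × 10^-11 m

Using the de Broglie relation λ = h/p:

λ = h/p
λ = (6.626 × 10^-34 J·s) / (6.45 × 10^-23 kg·m/s)
λ = 1.03 × 10^-11 m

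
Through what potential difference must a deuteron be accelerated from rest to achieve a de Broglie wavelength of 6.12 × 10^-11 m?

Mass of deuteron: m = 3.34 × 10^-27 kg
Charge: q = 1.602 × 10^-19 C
1.10 × 10^-1 V

From λ = h/√(2mqV), we solve for V:

λ² = h²/(2mqV)
V = h²/(2mqλ²)
V = (6.626 × 10^-34 J·s)² / (2 × 3.34 × 10^-27 kg × 1.602 × 10^-19 C × (6.12 × 10^-11 m)²)
V = 1.10 × 10^-1 V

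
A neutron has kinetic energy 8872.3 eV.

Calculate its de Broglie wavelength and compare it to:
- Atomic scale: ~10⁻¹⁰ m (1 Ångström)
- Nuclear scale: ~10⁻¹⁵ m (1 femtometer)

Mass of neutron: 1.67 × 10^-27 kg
λ = 3.04 × 10^-13 m, which is between nuclear and atomic scales.

Using λ = h/√(2mKE):

KE = 8872.3 eV = 1.421 × 10^-15 J

λ = h/√(2mKE)
λ = (6.626 × 10^-34 J·s) / √(2 × 1.67 × 10^-27 kg × 1.421 × 10^-15 J)
λ = 3.04 × 10^-13 m

Comparison:
- Atomic scale (10⁻¹⁰ m): λ is 0.003× this size
- Nuclear scale (10⁻¹⁵ m): λ is 3e+02× this size

The wavelength is between nuclear and atomic scales.

This wavelength is appropriate for probing atomic structure but too large for nuclear physics experiments.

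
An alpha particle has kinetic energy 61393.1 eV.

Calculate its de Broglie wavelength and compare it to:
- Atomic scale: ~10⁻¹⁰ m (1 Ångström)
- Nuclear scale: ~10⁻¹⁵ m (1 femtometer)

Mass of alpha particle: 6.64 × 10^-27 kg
λ = 5.80 × 10^-14 m, which is between nuclear and atomic scales.

Using λ = h/√(2mKE):

KE = 61393.1 eV = 9.836 × 10^-15 J

λ = h/√(2mKE)
λ = (6.626 × 10^-34 J·s) / √(2 × 6.64 × 10^-27 kg × 9.836 × 10^-15 J)
λ = 5.80 × 10^-14 m

Comparison:
- Atomic scale (10⁻¹⁰ m): λ is 0.00058× this size
- Nuclear scale (10⁻¹⁵ m): λ is 58× this size

The wavelength is between nuclear and atomic scales.

This wavelength is appropriate for probing atomic structure but too large for nuclear physics experiments.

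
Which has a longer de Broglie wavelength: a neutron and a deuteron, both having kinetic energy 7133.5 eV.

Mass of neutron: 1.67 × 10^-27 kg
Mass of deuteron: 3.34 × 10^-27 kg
The neutron has the longer wavelength.

Using λ = h/√(2mKE):

For neutron: λ₁ = h/√(2m₁KE) = 3.39 × 10^-13 m
For deuteron: λ₂ = h/√(2m₂KE) = 2.40 × 10^-13 m

Since λ ∝ 1/√m at constant kinetic energy, the lighter particle has the longer wavelength.

The neutron has the longer de Broglie wavelength.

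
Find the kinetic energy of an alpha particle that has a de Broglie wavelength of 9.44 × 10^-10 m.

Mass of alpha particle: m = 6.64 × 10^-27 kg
3.71 × 10^-23 J (or 2.32 × 10^-4 eV)

From λ = h/√(2mKE), we solve for KE:

λ² = h²/(2mKE)
KE = h²/(2mλ²)
KE = (6.626 × 10^-34 J·s)² / (2 × 6.64 × 10^-27 kg × (9.44 × 10^-10 m)²)
KE = 3.71 × 10^-23 J
KE = 2.32 × 10^-4 eV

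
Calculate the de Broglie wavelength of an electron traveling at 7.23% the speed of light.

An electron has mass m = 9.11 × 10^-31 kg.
3.36 × 10^-11 m

Using the de Broglie relation λ = h/(mv):

v = 7.23% × c = 2.167 × 10^7 m/s

λ = h/(mv)
λ = (6.626 × 10^-34 J·s) / (9.11 × 10^-31 kg × 2.167 × 10^7 m/s)
λ = 3.36 × 10^-11 m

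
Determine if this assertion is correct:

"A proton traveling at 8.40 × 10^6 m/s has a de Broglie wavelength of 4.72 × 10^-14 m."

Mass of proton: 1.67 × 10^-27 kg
True

The claim is correct.

Using λ = h/(mv):
λ = (6.626 × 10^-34 J·s) / (1.67 × 10^-27 kg × 8.40 × 10^6 m/s)
λ = 4.72 × 10^-14 m

This matches the claimed value.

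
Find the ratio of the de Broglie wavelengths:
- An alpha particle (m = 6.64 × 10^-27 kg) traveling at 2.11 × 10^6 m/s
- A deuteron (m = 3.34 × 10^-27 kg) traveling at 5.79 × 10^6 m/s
λ₁/λ₂ = 1.38

Using λ = h/(mv):

λ₁ = h/(m₁v₁) = 4.73 × 10^-14 m
λ₂ = h/(m₂v₂) = 3.43 × 10^-14 m

Ratio λ₁/λ₂ = (m₂v₂)/(m₁v₁)
         = (3.34 × 10^-27 kg × 5.79 × 10^6 m/s) / (6.64 × 10^-27 kg × 2.11 × 10^6 m/s)
         = 1.38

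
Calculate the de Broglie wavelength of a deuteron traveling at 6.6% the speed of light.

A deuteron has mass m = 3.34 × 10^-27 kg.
1.00 × 10^-14 m

Using the de Broglie relation λ = h/(mv):

v = 6.6% × c = 1.979 × 10^7 m/s

λ = h/(mv)
λ = (6.626 × 10^-34 J·s) / (3.34 × 10^-27 kg × 1.979 × 10^7 m/s)
λ = 1.00 × 10^-14 m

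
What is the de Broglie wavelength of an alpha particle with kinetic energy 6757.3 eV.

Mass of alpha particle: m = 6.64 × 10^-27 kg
1.75 × 10^-13 m

Using λ = h/√(2mKE):

First convert KE to Joules: KE = 6757.3 eV = 1.083 × 10^-15 J

λ = h/√(2mKE)
λ = (6.626 × 10^-34 J·s) / √(2 × 6.64 × 10^-27 kg × 1.083 × 10^-15 J)
λ = 1.75 × 10^-13 m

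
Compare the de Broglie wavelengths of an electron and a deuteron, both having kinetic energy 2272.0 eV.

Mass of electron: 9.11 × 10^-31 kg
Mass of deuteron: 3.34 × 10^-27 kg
The electron has the longer wavelength.

Using λ = h/√(2mKE):

For electron: λ₁ = h/√(2m₁KE) = 2.57 × 10^-11 m
For deuteron: λ₂ = h/√(2m₂KE) = 4.25 × 10^-13 m

Since λ ∝ 1/√m at constant kinetic energy, the lighter particle has the longer wavelength.

The electron has the longer de Broglie wavelength.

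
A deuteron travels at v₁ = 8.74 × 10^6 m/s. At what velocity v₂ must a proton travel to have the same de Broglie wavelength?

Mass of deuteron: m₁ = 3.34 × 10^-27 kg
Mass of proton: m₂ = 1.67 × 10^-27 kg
v₂ = 1.75 × 10^7 m/s

For equal de Broglie wavelengths: λ₁ = λ₂

h/(m₁v₁) = h/(m₂v₂)
m₁v₁ = m₂v₂
v₂ = v₁ · (m₁/m₂)

v₂ = 8.74 × 10^6 m/s × (3.34 × 10^-27 kg / 1.67 × 10^-27 kg)
v₂ = 1.75 × 10^7 m/s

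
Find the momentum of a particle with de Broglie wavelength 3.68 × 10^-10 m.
1.80 × 10^-24 kg·m/s

From the de Broglie relation λ = h/p, we solve for p:

p = h/λ
p = (6.626 × 10^-34 J·s) / (3.68 × 10^-10 m)
p = 1.80 × 10^-24 kg·m/s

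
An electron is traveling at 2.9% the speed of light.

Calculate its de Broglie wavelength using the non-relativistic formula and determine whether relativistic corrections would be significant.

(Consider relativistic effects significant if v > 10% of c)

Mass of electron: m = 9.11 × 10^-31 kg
No, relativistic corrections are not needed.

Using the non-relativistic de Broglie formula λ = h/(mv):

v = 2.9% × c = 8.694 × 10^6 m/s

λ = h/(mv)
λ = (6.626 × 10^-34 J·s) / (9.11 × 10^-31 kg × 8.694 × 10^6 m/s)
λ = 8.37 × 10^-11 m

Since v = 2.9% of c < 10% of c, relativistic corrections are NOT significant and this non-relativistic result is a good approximation.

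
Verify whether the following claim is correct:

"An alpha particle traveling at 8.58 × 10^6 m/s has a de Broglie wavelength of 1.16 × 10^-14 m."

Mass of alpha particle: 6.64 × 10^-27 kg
True

The claim is correct.

Using λ = h/(mv):
λ = (6.626 × 10^-34 J·s) / (6.64 × 10^-27 kg × 8.58 × 10^6 m/s)
λ = 1.16 × 10^-14 m

This matches the claimed value.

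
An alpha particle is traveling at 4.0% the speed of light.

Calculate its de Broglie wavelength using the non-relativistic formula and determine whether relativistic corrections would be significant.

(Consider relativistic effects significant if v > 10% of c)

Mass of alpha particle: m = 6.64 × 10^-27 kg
No, relativistic corrections are not needed.

Using the non-relativistic de Broglie formula λ = h/(mv):

v = 4.0% × c = 1.199 × 10^7 m/s

λ = h/(mv)
λ = (6.626 × 10^-34 J·s) / (6.64 × 10^-27 kg × 1.199 × 10^7 m/s)
λ = 8.32 × 10^-15 m

Since v = 4.0% of c < 10% of c, relativistic corrections are NOT significant and this non-relativistic result is a good approximation.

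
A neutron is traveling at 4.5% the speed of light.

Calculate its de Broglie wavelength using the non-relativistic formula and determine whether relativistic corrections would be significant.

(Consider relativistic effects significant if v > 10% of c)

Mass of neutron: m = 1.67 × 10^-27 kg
No, relativistic corrections are not needed.

Using the non-relativistic de Broglie formula λ = h/(mv):

v = 4.5% × c = 1.349 × 10^7 m/s

λ = h/(mv)
λ = (6.626 × 10^-34 J·s) / (1.67 × 10^-27 kg × 1.349 × 10^7 m/s)
λ = 2.94 × 10^-14 m

Since v = 4.5% of c < 10% of c, relativistic corrections are NOT significant and this non-relativistic result is a good approximation.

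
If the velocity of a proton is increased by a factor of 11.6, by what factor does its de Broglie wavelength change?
The wavelength decreases by a factor of 11.6.

From λ = h/(mv), the wavelength is inversely proportional to velocity:

λ ∝ 1/v

If v → 11.6v, then λ → λ/11.6

When velocity is increased by a factor of 11.6, the wavelength decreases by a factor of 11.6.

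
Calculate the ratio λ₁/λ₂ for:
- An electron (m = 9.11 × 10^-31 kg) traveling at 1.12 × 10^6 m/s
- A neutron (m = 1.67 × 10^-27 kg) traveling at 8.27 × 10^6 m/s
λ₁/λ₂ = 1.35 × 10^4

Using λ = h/(mv):

λ₁ = h/(m₁v₁) = 6.49 × 10^-10 m
λ₂ = h/(m₂v₂) = 4.80 × 10^-14 m

Ratio λ₁/λ₂ = (m₂v₂)/(m₁v₁)
         = (1.67 × 10^-27 kg × 8.27 × 10^6 m/s) / (9.11 × 10^-31 kg × 1.12 × 10^6 m/s)
         = 1.35 × 10^4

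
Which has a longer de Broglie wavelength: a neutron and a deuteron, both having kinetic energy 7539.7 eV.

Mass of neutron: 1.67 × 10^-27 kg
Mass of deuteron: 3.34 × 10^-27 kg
The neutron has the longer wavelength.

Using λ = h/√(2mKE):

For neutron: λ₁ = h/√(2m₁KE) = 3.30 × 10^-13 m
For deuteron: λ₂ = h/√(2m₂KE) = 2.33 × 10^-13 m

Since λ ∝ 1/√m at constant kinetic energy, the lighter particle has the longer wavelength.

The neutron has the longer de Broglie wavelength.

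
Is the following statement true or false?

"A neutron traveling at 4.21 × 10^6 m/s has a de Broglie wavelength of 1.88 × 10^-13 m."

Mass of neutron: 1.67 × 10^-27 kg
False

The claim is incorrect.

Using λ = h/(mv):
λ = (6.626 × 10^-34 J·s) / (1.67 × 10^-27 kg × 4.21 × 10^6 m/s)
λ = 9.42 × 10^-14 m

The actual wavelength differs from the claimed 1.88 × 10^-13 m.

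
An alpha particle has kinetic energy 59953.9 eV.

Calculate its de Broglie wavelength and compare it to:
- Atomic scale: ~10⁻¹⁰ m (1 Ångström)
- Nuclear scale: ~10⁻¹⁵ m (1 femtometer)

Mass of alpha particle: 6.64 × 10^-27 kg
λ = 5.87 × 10^-14 m, which is between nuclear and atomic scales.

Using λ = h/√(2mKE):

KE = 59953.9 eV = 9.606 × 10^-15 J

λ = h/√(2mKE)
λ = (6.626 × 10^-34 J·s) / √(2 × 6.64 × 10^-27 kg × 9.606 × 10^-15 J)
λ = 5.87 × 10^-14 m

Comparison:
- Atomic scale (10⁻¹⁰ m): λ is 0.00059× this size
- Nuclear scale (10⁻¹⁵ m): λ is 59× this size

The wavelength is between nuclear and atomic scales.

This wavelength is appropriate for probing atomic structure but too large for nuclear physics experiments.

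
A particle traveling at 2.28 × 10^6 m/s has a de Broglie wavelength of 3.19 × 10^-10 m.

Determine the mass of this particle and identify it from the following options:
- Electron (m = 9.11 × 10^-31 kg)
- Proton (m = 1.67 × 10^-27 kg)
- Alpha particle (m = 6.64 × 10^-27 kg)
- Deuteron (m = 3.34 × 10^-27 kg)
The particle is an electron.

From λ = h/(mv), solve for mass:

m = h/(λv)
m = (6.626 × 10^-34 J·s) / (3.19 × 10^-10 m × 2.28 × 10^6 m/s)
m = 9.11 × 10^-31 kg

Comparing with the listed masses, this is closest to an electron.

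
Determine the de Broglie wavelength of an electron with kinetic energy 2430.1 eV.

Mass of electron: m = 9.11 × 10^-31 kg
2.49 × 10^-11 m

Using λ = h/√(2mKE):

First convert KE to Joules: KE = 2430.1 eV = 3.893 × 10^-16 J

λ = h/√(2mKE)
λ = (6.626 × 10^-34 J·s) / √(2 × 9.11 × 10^-31 kg × 3.893 × 10^-16 J)
λ = 2.49 × 10^-11 m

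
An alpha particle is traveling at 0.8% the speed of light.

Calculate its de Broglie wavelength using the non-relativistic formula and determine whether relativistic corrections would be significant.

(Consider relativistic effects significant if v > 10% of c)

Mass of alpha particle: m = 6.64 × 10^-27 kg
No, relativistic corrections are not needed.

Using the non-relativistic de Broglie formula λ = h/(mv):

v = 0.8% × c = 2.398 × 10^6 m/s

λ = h/(mv)
λ = (6.626 × 10^-34 J·s) / (6.64 × 10^-27 kg × 2.398 × 10^6 m/s)
λ = 4.16 × 10^-14 m

Since v = 0.8% of c < 10% of c, relativistic corrections are NOT significant and this non-relativistic result is a good approximation.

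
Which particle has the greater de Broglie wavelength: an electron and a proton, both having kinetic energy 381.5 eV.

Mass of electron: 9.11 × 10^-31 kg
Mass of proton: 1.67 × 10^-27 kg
The electron has the longer wavelength.

Using λ = h/√(2mKE):

For electron: λ₁ = h/√(2m₁KE) = 6.28 × 10^-11 m
For proton: λ₂ = h/√(2m₂KE) = 1.47 × 10^-12 m

Since λ ∝ 1/√m at constant kinetic energy, the lighter particle has the longer wavelength.

The electron has the longer de Broglie wavelength.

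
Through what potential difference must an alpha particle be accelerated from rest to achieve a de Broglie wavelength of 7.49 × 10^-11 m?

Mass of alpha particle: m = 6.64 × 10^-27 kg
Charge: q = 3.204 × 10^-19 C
1.84 × 10^-2 V

From λ = h/√(2mqV), we solve for V:

λ² = h²/(2mqV)
V = h²/(2mqλ²)
V = (6.626 × 10^-34 J·s)² / (2 × 6.64 × 10^-27 kg × 3.204 × 10^-19 C × (7.49 × 10^-11 m)²)
V = 1.84 × 10^-2 V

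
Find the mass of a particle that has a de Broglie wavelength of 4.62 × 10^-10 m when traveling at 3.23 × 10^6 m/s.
4.44 × 10^-31 kg

From the de Broglie relation λ = h/(mv), we solve for m:

m = h/(λv)
m = (6.626 × 10^-34 J·s) / (4.62 × 10^-10 m × 3.23 × 10^6 m/s)
m = 4.44 × 10^-31 kg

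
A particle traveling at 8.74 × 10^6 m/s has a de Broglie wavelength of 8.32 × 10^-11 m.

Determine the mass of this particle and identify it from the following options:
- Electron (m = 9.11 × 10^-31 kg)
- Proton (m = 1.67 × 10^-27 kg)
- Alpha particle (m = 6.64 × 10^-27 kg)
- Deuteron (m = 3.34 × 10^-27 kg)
The particle is an electron.

From λ = h/(mv), solve for mass:

m = h/(λv)
m = (6.626 × 10^-34 J·s) / (8.32 × 10^-11 m × 8.74 × 10^6 m/s)
m = 9.11 × 10^-31 kg

Comparing with the listed masses, this is closest to an electron.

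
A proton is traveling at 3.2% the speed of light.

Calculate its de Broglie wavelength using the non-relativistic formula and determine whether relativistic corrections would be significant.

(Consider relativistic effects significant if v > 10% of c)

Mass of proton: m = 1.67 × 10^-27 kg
No, relativistic corrections are not needed.

Using the non-relativistic de Broglie formula λ = h/(mv):

v = 3.2% × c = 9.593 × 10^6 m/s

λ = h/(mv)
λ = (6.626 × 10^-34 J·s) / (1.67 × 10^-27 kg × 9.593 × 10^6 m/s)
λ = 4.14 × 10^-14 m

Since v = 3.2% of c < 10% of c, relativistic corrections are NOT significant and this non-relativistic result is a good approximation.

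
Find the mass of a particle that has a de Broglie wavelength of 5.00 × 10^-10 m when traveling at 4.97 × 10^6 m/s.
2.67 × 10^-31 kg

From the de Broglie relation λ = h/(mv), we solve for m:

m = h/(λv)
m = (6.626 × 10^-34 J·s) / (5.00 × 10^-10 m × 4.97 × 10^6 m/s)
m = 2.67 × 10^-31 kg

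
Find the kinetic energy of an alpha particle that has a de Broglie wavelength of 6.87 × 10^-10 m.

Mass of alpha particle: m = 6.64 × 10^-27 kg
7.00 × 10^-23 J (or 4.37 × 10^-4 eV)

From λ = h/√(2mKE), we solve for KE:

λ² = h²/(2mKE)
KE = h²/(2mλ²)
KE = (6.626 × 10^-34 J·s)² / (2 × 6.64 × 10^-27 kg × (6.87 × 10^-10 m)²)
KE = 7.00 × 10^-23 J
KE = 4.37 × 10^-4 eV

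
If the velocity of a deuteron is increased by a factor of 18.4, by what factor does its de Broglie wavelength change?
The wavelength decreases by a factor of 18.4.

From λ = h/(mv), the wavelength is inversely proportional to velocity:

λ ∝ 1/v

If v → 18.4v, then λ → λ/18.4

When velocity is increased by a factor of 18.4, the wavelength decreases by a factor of 18.4.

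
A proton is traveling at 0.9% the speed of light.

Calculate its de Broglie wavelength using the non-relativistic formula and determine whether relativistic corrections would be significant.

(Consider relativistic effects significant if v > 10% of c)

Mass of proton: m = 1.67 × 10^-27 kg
No, relativistic corrections are not needed.

Using the non-relativistic de Broglie formula λ = h/(mv):

v = 0.9% × c = 2.698 × 10^6 m/s

λ = h/(mv)
λ = (6.626 × 10^-34 J·s) / (1.67 × 10^-27 kg × 2.698 × 10^6 m/s)
λ = 1.47 × 10^-13 m

Since v = 0.9% of c < 10% of c, relativistic corrections are NOT significant and this non-relativistic result is a good approximation.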